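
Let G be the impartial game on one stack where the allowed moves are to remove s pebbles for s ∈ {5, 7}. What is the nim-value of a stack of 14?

Grundy values for subtraction set {5, 7}:
g(0) = mex{} = 0
g(1) = mex{} = 0
g(2) = mex{} = 0
g(3) = mex{} = 0
g(4) = mex{} = 0
g(5) = mex{0} = 1
g(6) = mex{0} = 1
g(7) = mex{0} = 1
g(8) = mex{0} = 1
g(9) = mex{0} = 1
g(10) = mex{0,1} = 2
g(11) = mex{0,1} = 2
g(12) = mex{1} = 0
g(13) = mex{1} = 0
g(14) = mex{1} = 0
So g(14) = 0.

0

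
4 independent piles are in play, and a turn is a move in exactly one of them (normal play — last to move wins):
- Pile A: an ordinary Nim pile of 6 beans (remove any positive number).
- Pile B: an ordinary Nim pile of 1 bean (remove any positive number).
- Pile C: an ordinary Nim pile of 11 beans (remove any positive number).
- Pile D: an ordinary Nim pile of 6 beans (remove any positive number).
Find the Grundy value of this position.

10

Pile A is a plain Nim pile of size 6, so its Grundy value is 6.
Pile B is a plain Nim pile of size 1, so its Grundy value is 1.
Pile C is a plain Nim pile of size 11, so its Grundy value is 11.
Pile D is a plain Nim pile of size 6, so its Grundy value is 6.
By the Sprague-Grundy theorem, the Grundy value of a sum of independent games is the XOR of the component values.
Combined value = 6 ⊕ 1 ⊕ 11 ⊕ 6 = 10.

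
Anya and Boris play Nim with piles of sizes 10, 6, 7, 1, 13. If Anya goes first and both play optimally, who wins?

Anya wins

Compute the nim-sum pairwise:
10 XOR 6 = 12
12 XOR 7 = 11
11 XOR 1 = 10
10 XOR 13 = 7
The nim-sum is 7 ≠ 0, so this is an N-position: the player to move can win; Anya has a winning move.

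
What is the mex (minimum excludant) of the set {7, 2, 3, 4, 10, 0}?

0 is in the set but 1 is not, so the mex is 1.

1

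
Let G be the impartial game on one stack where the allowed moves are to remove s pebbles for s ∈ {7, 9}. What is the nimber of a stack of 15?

Compute g(0), g(1), … for moves {7, 9}:
k:     0  1  2  3  4  5  6  7  8  9 10 11 12 13 14 15
g(k):  0  0  0  0  0  0  0  1  1  1  1  1  1  1  2  2
So g(15) = 2.

2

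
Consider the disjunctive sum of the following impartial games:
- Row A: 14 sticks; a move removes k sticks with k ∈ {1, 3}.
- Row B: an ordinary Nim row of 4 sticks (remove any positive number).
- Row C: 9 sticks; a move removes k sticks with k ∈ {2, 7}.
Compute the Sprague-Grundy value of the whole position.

4

For row A, compute g(0), g(1), … with moves {1, 3}:
g(0) = mex{} = 0
g(1) = mex{0} = 1
g(2) = mex{1} = 0
g(3) = mex{0} = 1
g(4) = mex{1} = 0
g(5) = mex{0} = 1
g(6) = mex{1} = 0
g(7) = mex{0} = 1
g(8) = mex{1} = 0
g(9) = mex{0} = 1
g(10) = mex{1} = 0
g(11) = mex{0} = 1
g(12) = mex{1} = 0
g(13) = mex{0} = 1
g(14) = mex{1} = 0
So g(14) = 0.
Row B is a plain Nim row of size 4, so its Grundy value is 4.
Grundy values for row C (subtraction set {2, 7}):
k:     0  1  2  3  4  5  6  7  8  9
g(k):  0  0  1  1  0  0  1  1  2  0
So g(9) = 0.
By the Sprague-Grundy theorem, the Grundy value of a sum of independent games is the XOR of the component values.
Combined value = 0 ⊕ 4 ⊕ 0 = 4.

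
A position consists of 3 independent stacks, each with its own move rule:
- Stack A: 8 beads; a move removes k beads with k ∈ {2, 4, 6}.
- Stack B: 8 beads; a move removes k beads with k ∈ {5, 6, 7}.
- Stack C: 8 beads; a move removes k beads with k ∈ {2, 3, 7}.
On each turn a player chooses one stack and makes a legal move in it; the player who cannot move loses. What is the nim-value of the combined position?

0

For stack A, compute g(0), g(1), … with moves {2, 4, 6}:
k:     0  1  2  3  4  5  6  7  8
g(k):  0  0  1  1  2  2  3  3  0
So g(8) = 0.
For stack B, compute g(0), g(1), … with moves {5, 6, 7}:
g(0) = mex{} = 0
g(1) = mex{} = 0
g(2) = mex{} = 0
g(3) = mex{} = 0
g(4) = mex{} = 0
g(5) = mex{0} = 1
g(6) = mex{0} = 1
g(7) = mex{0} = 1
g(8) = mex{0} = 1
So g(8) = 1.
Build the Grundy sequence for stack C with g(k) = mex{g(k−s) : s ∈ {2, 3, 7}, s ≤ k}:
g(0) = mex{} = 0
g(1) = mex{} = 0
g(2) = mex{0} = 1
g(3) = mex{0} = 1
g(4) = mex{0,1} = 2
g(5) = mex{1} = 0
g(6) = mex{1,2} = 0
g(7) = mex{0,2} = 1
g(8) = mex{0} = 1
So g(8) = 1.
The value of a disjunctive sum is the nim-sum of the parts.
Combined value = 0 ⊕ 1 ⊕ 1 = 0.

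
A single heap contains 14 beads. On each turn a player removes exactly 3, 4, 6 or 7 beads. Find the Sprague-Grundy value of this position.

1

Grundy values for subtraction set {3, 4, 6, 7}:
g(0) = mex{} = 0
g(1) = mex{} = 0
g(2) = mex{} = 0
g(3) = mex{0} = 1
g(4) = mex{0} = 1
g(5) = mex{0} = 1
g(6) = mex{0,1} = 2
g(7) = mex{0,1} = 2
g(8) = mex{0,1} = 2
g(9) = mex{0,1,2} = 3
g(10) = mex{1,2} = 0
g(11) = mex{1,2} = 0
g(12) = mex{1,2,3} = 0
g(13) = mex{0,2,3} = 1
g(14) = mex{0,2} = 1
So g(14) = 1.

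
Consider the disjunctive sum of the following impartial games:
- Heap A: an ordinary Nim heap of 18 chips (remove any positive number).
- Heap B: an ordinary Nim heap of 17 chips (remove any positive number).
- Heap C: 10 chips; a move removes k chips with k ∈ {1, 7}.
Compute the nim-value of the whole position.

3

Heap A is a plain Nim heap of size 18, so its Grundy value is 18.
Heap B is a plain Nim heap of size 17, so its Grundy value is 17.
Grundy values for heap C (subtraction set {1, 7}):
g(0) = mex{} = 0
g(1) = mex{0} = 1
g(2) = mex{1} = 0
g(3) = mex{0} = 1
g(4) = mex{1} = 0
g(5) = mex{0} = 1
g(6) = mex{1} = 0
g(7) = mex{0} = 1
g(8) = mex{1} = 0
g(9) = mex{0} = 1
g(10) = mex{1} = 0
So g(10) = 0.
By the Sprague-Grundy theorem, the Grundy value of a sum of independent games is the XOR of the component values.
Combined value = 18 XOR 17 XOR 0 = 3.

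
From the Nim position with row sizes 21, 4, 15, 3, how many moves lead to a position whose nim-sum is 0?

1

Compute the nim-sum pairwise:
21 ⊕ 4 = 17
17 ⊕ 15 = 30
30 ⊕ 3 = 29
The overall nim-sum is X = 29. A row of size p has a winning move iff p XOR X < p (reduce it to p XOR X).
  21: 21 XOR 29 = 8 < 21 — winning move (to 8).
  4: 4 XOR 29 = 25 ≥ 4 — no move.
  15: 15 XOR 29 = 18 ≥ 15 — no move.
  3: 3 XOR 29 = 30 ≥ 3 — no move.
That gives 1 winning move.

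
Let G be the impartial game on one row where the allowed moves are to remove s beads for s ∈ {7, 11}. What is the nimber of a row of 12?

Compute g(0), g(1), … for moves {7, 11}:
k:     0  1  2  3  4  5  6  7  8  9 10 11 12
g(k):  0  0  0  0  0  0  0  1  1  1  1  1  1
So g(12) = 1.

1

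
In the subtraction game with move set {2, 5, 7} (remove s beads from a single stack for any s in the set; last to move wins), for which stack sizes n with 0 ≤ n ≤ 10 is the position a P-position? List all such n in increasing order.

0, 1, 4, 10

Build the Grundy sequence with g(k) = mex{g(k−s) : s ∈ {2, 5, 7}, s ≤ k}:
g(0) = mex{} = 0
g(1) = mex{} = 0
g(2) = mex{0} = 1
g(3) = mex{0} = 1
g(4) = mex{1} = 0
g(5) = mex{0,1} = 2
g(6) = mex{0} = 1
g(7) = mex{0,1,2} = 3
g(8) = mex{0,1} = 2
g(9) = mex{0,1,3} = 2
g(10) = mex{1,2} = 0
The P-positions (g = 0) in 0..10 are 0, 1, 4, 10.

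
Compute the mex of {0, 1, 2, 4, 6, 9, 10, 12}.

The values 0, 1, 2 are all present; 3 is the first non-negative integer missing from the set.

3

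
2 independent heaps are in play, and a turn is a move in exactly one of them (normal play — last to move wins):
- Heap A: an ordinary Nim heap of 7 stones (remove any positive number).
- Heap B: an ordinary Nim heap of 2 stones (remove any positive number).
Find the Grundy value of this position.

5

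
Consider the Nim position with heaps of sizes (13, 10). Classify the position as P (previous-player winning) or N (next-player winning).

N-position

Nim-sum: 13 ⊕ 10 = 7.
The nim-sum is 7 ≠ 0, so this is an N-position: the player to move can win.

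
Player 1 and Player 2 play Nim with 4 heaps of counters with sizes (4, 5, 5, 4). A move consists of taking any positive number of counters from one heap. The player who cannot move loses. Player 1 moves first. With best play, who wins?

Player 2 wins

In binary:
  100  (4)
  101  (5)
  101  (5)
  100  (4)
  ---
  000  (0)
The nim-sum is 0, so this is a P-position: the player to move is in a losing position under optimal play; Player 1 is about to move from it and so loses — Player 2 wins.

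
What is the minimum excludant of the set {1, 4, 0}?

2

The values 0, 1 are all present; 2 is the first non-negative integer missing from the set.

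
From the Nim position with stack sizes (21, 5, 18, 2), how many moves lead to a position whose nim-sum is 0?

0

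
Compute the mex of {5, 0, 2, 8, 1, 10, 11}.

3

The values 0, 1, 2 are all present; 3 is the first non-negative integer missing from the set.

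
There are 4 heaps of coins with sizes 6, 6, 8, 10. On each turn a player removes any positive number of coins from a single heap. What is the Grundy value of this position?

2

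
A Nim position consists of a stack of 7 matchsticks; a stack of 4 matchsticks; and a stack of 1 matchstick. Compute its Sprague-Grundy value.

Compute the nim-sum pairwise:
7 ^ 4 = 3
3 ^ 1 = 2

2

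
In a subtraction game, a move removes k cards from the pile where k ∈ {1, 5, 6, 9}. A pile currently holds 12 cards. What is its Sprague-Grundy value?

Build the Grundy sequence with g(k) = mex{g(k−s) : s ∈ {1, 5, 6, 9}, s ≤ k}:
k:     0  1  2  3  4  5  6  7  8  9 10 11 12
g(k):  0  1  0  1  0  1  2  3  2  3  2  3  0
So g(12) = 0.

0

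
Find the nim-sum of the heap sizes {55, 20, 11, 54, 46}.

48

Compute the nim-sum pairwise:
55 ^ 20 = 35
35 ^ 11 = 40
40 ^ 54 = 30
30 ^ 46 = 48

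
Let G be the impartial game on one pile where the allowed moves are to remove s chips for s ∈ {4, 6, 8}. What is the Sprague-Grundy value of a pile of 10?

2

Grundy values for subtraction set {4, 6, 8}:
k:     0  1  2  3  4  5  6  7  8  9 10
g(k):  0  0  0  0  1  1  1  1  2  2  2
So g(10) = 2.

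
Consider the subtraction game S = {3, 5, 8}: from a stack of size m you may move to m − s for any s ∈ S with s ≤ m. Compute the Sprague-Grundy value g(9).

3

Build the Grundy sequence with g(k) = mex{g(k−s) : s ∈ {3, 5, 8}, s ≤ k}:
k:     0  1  2  3  4  5  6  7  8  9
g(k):  0  0  0  1  1  1  2  2  2  3
So g(9) = 3.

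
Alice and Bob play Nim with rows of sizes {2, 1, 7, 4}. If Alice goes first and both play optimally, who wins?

Bob wins

Compute the nim-sum pairwise:
2 XOR 1 = 3
3 XOR 7 = 4
4 XOR 4 = 0
The nim-sum is 0, so this is a P-position: the player to move is in a losing position under optimal play; Alice is about to move from it and so loses — Bob wins.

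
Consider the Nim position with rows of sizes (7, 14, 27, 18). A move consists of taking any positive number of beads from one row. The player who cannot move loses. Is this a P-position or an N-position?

P-position

Nim-sum: 7 XOR 14 XOR 27 XOR 18 = 0.
The nim-sum is 0, so this is a P-position: the player to move is in a losing position under optimal play.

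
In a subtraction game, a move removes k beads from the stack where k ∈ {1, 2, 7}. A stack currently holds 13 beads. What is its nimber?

1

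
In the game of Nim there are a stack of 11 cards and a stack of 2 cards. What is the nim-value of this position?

9

Nim-sum: 11 ^ 2 = 9.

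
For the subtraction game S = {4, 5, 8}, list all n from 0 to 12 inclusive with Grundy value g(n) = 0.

0, 1, 2, 3, 12

Compute g(0), g(1), … for moves {4, 5, 8}:
k:     0  1  2  3  4  5  6  7  8  9 10 11 12
g(k):  0  0  0  0  1  1  1  1  2  2  2  2  0
The P-positions (g = 0) in 0..12 are 0, 1, 2, 3, 12.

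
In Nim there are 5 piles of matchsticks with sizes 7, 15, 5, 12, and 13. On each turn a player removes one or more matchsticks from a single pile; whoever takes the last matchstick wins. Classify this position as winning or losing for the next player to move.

Bitwise XOR of the heap sizes:
  0111  (7)
  1111  (15)
  0101  (5)
  1100  (12)
  1101  (13)
  ----
  1100  (12)
The nim-sum is 12 ≠ 0, so this is an N-position: the player to move can win.

Winning position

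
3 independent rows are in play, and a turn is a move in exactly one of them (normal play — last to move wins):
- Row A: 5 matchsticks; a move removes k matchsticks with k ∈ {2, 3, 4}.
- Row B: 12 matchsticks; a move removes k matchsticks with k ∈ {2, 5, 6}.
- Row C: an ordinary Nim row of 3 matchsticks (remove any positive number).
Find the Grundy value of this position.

1

For row A, compute g(0), g(1), … with moves {2, 3, 4}:
g(0) = mex{} = 0
g(1) = mex{} = 0
g(2) = mex{0} = 1
g(3) = mex{0} = 1
g(4) = mex{0,1} = 2
g(5) = mex{0,1} = 2
So g(5) = 2.
For row B, compute g(0), g(1), … with moves {2, 5, 6}:
g(0) = mex{} = 0
g(1) = mex{} = 0
g(2) = mex{0} = 1
g(3) = mex{0} = 1
g(4) = mex{1} = 0
g(5) = mex{0,1} = 2
g(6) = mex{0} = 1
g(7) = mex{0,1,2} = 3
g(8) = mex{1} = 0
g(9) = mex{0,1,3} = 2
g(10) = mex{0,2} = 1
g(11) = mex{1,2} = 0
g(12) = mex{1,3} = 0
So g(12) = 0.
Row C is a plain Nim row of size 3, so its Grundy value is 3.
The value of a disjunctive sum is the nim-sum of the parts.
Combined value = 2 ⊕ 0 ⊕ 3 = 1.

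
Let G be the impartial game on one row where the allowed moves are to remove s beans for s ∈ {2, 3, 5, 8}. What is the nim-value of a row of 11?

Build the Grundy sequence with g(k) = mex{g(k−s) : s ∈ {2, 3, 5, 8}, s ≤ k}:
k:     0  1  2  3  4  5  6  7  8  9 10 11
g(k):  0  0  1  1  2  2  3  0  4  1  3  0
So g(11) = 0.

0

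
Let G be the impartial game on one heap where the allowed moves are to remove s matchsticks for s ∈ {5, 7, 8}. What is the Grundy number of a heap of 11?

Build the Grundy sequence with g(k) = mex{g(k−s) : s ∈ {5, 7, 8}, s ≤ k}:
k:     0  1  2  3  4  5  6  7  8  9 10 11
g(k):  0  0  0  0  0  1  1  1  1  1  2  2
So g(11) = 2.

2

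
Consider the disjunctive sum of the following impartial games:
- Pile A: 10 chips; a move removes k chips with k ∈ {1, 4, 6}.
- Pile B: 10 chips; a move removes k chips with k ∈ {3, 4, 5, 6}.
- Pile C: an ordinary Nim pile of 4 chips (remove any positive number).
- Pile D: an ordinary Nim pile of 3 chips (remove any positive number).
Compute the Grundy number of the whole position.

Grundy values for pile A (subtraction set {1, 4, 6}):
g(0) = mex{} = 0
g(1) = mex{0} = 1
g(2) = mex{1} = 0
g(3) = mex{0} = 1
g(4) = mex{0,1} = 2
g(5) = mex{1,2} = 0
g(6) = mex{0} = 1
g(7) = mex{1} = 0
g(8) = mex{0,2} = 1
g(9) = mex{0,1} = 2
g(10) = mex{1,2} = 0
So g(10) = 0.
Build the Grundy sequence for pile B with g(k) = mex{g(k−s) : s ∈ {3, 4, 5, 6}, s ≤ k}:
g(0) = mex{} = 0
g(1) = mex{} = 0
g(2) = mex{} = 0
g(3) = mex{0} = 1
g(4) = mex{0} = 1
g(5) = mex{0} = 1
g(6) = mex{0,1} = 2
g(7) = mex{0,1} = 2
g(8) = mex{0,1} = 2
g(9) = mex{1,2} = 0
g(10) = mex{1,2} = 0
So g(10) = 0.
Pile C is a plain Nim pile of size 4, so its Grundy value is 4.
Pile D is a plain Nim pile of size 3, so its Grundy value is 3.
The value of a disjunctive sum is the nim-sum of the parts.
Combined value = 0 XOR 0 XOR 4 XOR 3 = 7.

7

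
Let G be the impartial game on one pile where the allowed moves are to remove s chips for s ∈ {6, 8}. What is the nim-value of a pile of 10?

Grundy values for subtraction set {6, 8}:
k:     0  1  2  3  4  5  6  7  8  9 10
g(k):  0  0  0  0  0  0  1  1  1  1  1
So g(10) = 1.

1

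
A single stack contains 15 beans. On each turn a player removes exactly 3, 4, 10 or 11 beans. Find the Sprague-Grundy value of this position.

0

Grundy values for subtraction set {3, 4, 10, 11}:
k:     0  1  2  3  4  5  6  7  8  9 10 11 12 13 14 15
g(k):  0  0  0  1  1  1  2  0  0  0  1  1  1  2  0  0
So g(15) = 0.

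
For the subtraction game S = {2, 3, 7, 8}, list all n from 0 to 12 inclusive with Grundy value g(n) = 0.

Compute g(0), g(1), … for moves {2, 3, 7, 8}:
k:     0  1  2  3  4  5  6  7  8  9 10 11 12
g(k):  0  0  1  1  2  0  0  1  1  2  0  0  1
The P-positions (g = 0) in 0..12 are 0, 1, 5, 6, 10, 11.

0, 1, 5, 6, 10, 11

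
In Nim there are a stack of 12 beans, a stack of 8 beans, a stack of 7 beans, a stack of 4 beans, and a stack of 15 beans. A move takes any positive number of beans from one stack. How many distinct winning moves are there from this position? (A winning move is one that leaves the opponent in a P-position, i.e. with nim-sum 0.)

Nim-sum: 12 ^ 8 ^ 7 ^ 4 ^ 15 = 8.
The overall nim-sum is X = 8. A stack of size p has a winning move iff p XOR X < p (reduce it to p XOR X).
  12: 12 XOR 8 = 4 < 12 — winning move (to 4).
  8: 8 XOR 8 = 0 < 8 — winning move (to 0).
  7: 7 XOR 8 = 15 ≥ 7 — no move.
  4: 4 XOR 8 = 12 ≥ 4 — no move.
  15: 15 XOR 8 = 7 < 15 — winning move (to 7).
That gives 3 winning moves.

3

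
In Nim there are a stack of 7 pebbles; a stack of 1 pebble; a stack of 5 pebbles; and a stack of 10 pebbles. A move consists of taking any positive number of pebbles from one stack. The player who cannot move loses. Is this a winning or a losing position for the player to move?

Winning position

Nim-sum: 7 ^ 1 ^ 5 ^ 10 = 9.
The nim-sum is 9 ≠ 0, so this is an N-position: the player to move can win.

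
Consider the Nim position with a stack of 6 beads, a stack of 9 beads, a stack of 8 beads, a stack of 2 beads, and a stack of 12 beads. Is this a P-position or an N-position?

N-position

Write each in binary and XOR column by column:
  0110  (6)
  1001  (9)
  1000  (8)
  0010  (2)
  1100  (12)
  ----
  1001  (9)
The nim-sum is 9 ≠ 0, so this is an N-position: the player to move can win.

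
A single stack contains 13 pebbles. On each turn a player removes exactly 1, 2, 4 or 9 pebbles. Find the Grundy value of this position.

2

Build the Grundy sequence with g(k) = mex{g(k−s) : s ∈ {1, 2, 4, 9}, s ≤ k}:
g(0) = mex{} = 0
g(1) = mex{0} = 1
g(2) = mex{0,1} = 2
g(3) = mex{1,2} = 0
g(4) = mex{0,2} = 1
g(5) = mex{0,1} = 2
g(6) = mex{1,2} = 0
g(7) = mex{0,2} = 1
g(8) = mex{0,1} = 2
g(9) = mex{0,1,2} = 3
g(10) = mex{0,1,2,3} = 4
g(11) = mex{1,2,3,4} = 0
g(12) = mex{0,2,4} = 1
g(13) = mex{0,1,3} = 2
So g(13) = 2.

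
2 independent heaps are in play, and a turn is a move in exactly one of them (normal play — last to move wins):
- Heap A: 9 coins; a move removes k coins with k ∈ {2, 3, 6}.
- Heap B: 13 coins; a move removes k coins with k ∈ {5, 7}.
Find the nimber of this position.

0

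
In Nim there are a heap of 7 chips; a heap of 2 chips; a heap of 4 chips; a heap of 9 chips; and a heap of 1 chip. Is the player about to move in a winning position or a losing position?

Nim-sum: 7 XOR 2 XOR 4 XOR 9 XOR 1 = 9.
The nim-sum is 9 ≠ 0, so this is an N-position: the player to move can win.

Winning position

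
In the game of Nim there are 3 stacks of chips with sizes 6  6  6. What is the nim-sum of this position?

Write each in binary and XOR column by column:
  110  (6)
  110  (6)
  110  (6)
  ---
  110  (6)

6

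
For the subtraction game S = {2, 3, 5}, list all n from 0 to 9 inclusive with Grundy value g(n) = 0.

0, 1, 7, 8

Compute g(0), g(1), … for moves {2, 3, 5}:
k:     0  1  2  3  4  5  6  7  8  9
g(k):  0  0  1  1  2  2  3  0  0  1
The P-positions (g = 0) in 0..9 are 0, 1, 7, 8.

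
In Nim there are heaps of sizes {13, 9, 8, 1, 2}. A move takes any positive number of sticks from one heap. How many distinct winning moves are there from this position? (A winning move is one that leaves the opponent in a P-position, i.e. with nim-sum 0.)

In binary:
  1101  (13)
  1001  (9)
  1000  (8)
  0001  (1)
  0010  (2)
  ----
  1111  (15)
The overall nim-sum is X = 15. A heap of size p has a winning move iff p XOR X < p (reduce it to p XOR X).
  13: 13 XOR 15 = 2 < 13 — winning move (to 2).
  9: 9 XOR 15 = 6 < 9 — winning move (to 6).
  8: 8 XOR 15 = 7 < 8 — winning move (to 7).
  1: 1 XOR 15 = 14 ≥ 1 — no move.
  2: 2 XOR 15 = 13 ≥ 2 — no move.
That gives 3 winning moves.

3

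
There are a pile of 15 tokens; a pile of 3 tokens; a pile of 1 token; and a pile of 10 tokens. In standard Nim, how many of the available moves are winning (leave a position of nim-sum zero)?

Nim-sum: 15 ^ 3 ^ 1 ^ 10 = 7.
The overall nim-sum is X = 7. A pile of size p has a winning move iff p XOR X < p (reduce it to p XOR X).
  15: 15 XOR 7 = 8 < 15 — winning move (to 8).
  3: 3 XOR 7 = 4 ≥ 3 — no move.
  1: 1 XOR 7 = 6 ≥ 1 — no move.
  10: 10 XOR 7 = 13 ≥ 10 — no move.
That gives 1 winning move.

1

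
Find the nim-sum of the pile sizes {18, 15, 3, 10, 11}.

31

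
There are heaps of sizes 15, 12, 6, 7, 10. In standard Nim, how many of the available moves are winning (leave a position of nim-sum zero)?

In binary:
  1111  (15)
  1100  (12)
  0110  (6)
  0111  (7)
  1010  (10)
  ----
  1000  (8)
The overall nim-sum is X = 8. A heap of size p has a winning move iff p XOR X < p (reduce it to p XOR X).
  15: 15 XOR 8 = 7 < 15 — winning move (to 7).
  12: 12 XOR 8 = 4 < 12 — winning move (to 4).
  6: 6 XOR 8 = 14 ≥ 6 — no move.
  7: 7 XOR 8 = 15 ≥ 7 — no move.
  10: 10 XOR 8 = 2 < 10 — winning move (to 2).
That gives 3 winning moves.

3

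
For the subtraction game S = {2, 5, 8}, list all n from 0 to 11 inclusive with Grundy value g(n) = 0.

0, 1, 4, 7, 10, 11

Compute g(0), g(1), … for moves {2, 5, 8}:
k:     0  1  2  3  4  5  6  7  8  9 10 11
g(k):  0  0  1  1  0  2  1  0  2  1  0  0
The P-positions (g = 0) in 0..11 are 0, 1, 4, 7, 10, 11.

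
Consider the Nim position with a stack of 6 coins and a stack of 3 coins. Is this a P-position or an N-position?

Compute the nim-sum pairwise:
6 XOR 3 = 5
The nim-sum is 5 ≠ 0, so this is an N-position: the player to move can win.

N-position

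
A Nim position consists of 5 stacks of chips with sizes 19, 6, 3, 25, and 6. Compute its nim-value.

9

Compute the nim-sum pairwise:
19 ^ 6 = 21
21 ^ 3 = 22
22 ^ 25 = 15
15 ^ 6 = 9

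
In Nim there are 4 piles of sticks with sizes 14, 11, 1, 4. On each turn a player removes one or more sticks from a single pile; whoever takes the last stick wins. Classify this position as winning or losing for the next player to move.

Compute the nim-sum pairwise:
14 ^ 11 = 5
5 ^ 1 = 4
4 ^ 4 = 0
The nim-sum is 0, so this is a P-position: the player to move is in a losing position under optimal play.

Losing position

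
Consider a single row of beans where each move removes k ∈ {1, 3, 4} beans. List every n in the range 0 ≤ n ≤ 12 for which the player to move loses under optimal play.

Grundy values for subtraction set {1, 3, 4}:
k:     0  1  2  3  4  5  6  7  8  9 10 11 12
g(k):  0  1  0  1  2  3  2  0  1  0  1  2  3
The P-positions (g = 0) in 0..12 are 0, 2, 7, 9.

0, 2, 7, 9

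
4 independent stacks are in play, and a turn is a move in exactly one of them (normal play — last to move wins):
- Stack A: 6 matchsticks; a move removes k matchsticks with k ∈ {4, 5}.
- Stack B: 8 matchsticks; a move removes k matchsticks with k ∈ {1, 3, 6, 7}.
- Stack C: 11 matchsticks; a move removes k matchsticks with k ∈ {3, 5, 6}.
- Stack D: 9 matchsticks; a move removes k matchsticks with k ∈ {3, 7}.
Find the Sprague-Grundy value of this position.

For stack A, compute g(0), g(1), … with moves {4, 5}:
k:     0  1  2  3  4  5  6
g(k):  0  0  0  0  1  1  1
So g(6) = 1.
Grundy values for stack B (subtraction set {1, 3, 6, 7}):
k:     0  1  2  3  4  5  6  7  8
g(k):  0  1  0  1  0  1  2  3  2
So g(8) = 2.
Build the Grundy sequence for stack C with g(k) = mex{g(k−s) : s ∈ {3, 5, 6}, s ≤ k}:
g(0) = mex{} = 0
g(1) = mex{} = 0
g(2) = mex{} = 0
g(3) = mex{0} = 1
g(4) = mex{0} = 1
g(5) = mex{0} = 1
g(6) = mex{0,1} = 2
g(7) = mex{0,1} = 2
g(8) = mex{0,1} = 2
g(9) = mex{1,2} = 0
g(10) = mex{1,2} = 0
g(11) = mex{1,2} = 0
So g(11) = 0.
Grundy values for stack D (subtraction set {3, 7}):
k:     0  1  2  3  4  5  6  7  8  9
g(k):  0  0  0  1  1  1  0  2  2  1
So g(9) = 1.
By the Sprague-Grundy theorem, the Grundy value of a sum of independent games is the XOR of the component values.
Combined value = 1 ⊕ 2 ⊕ 0 ⊕ 1 = 2.

2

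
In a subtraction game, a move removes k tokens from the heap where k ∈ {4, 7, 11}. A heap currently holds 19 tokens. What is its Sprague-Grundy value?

Compute g(0), g(1), … for moves {4, 7, 11}:
k:     0  1  2  3  4  5  6  7  8  9 10 11 12 13 14 15 16 17 18 19
g(k):  0  0  0  0  1  1  1  1  2  2  2  2  3  3  3  0  0  0  0  1
So g(19) = 1.

1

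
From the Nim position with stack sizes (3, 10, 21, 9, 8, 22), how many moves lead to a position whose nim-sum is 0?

Bitwise XOR of the heap sizes:
  00011  (3)
  01010  (10)
  10101  (21)
  01001  (9)
  01000  (8)
  10110  (22)
  -----
  01011  (11)
The overall nim-sum is X = 11. A stack of size p has a winning move iff p XOR X < p (reduce it to p XOR X).
  3: 3 XOR 11 = 8 ≥ 3 — no move.
  10: 10 XOR 11 = 1 < 10 — winning move (to 1).
  21: 21 XOR 11 = 30 ≥ 21 — no move.
  9: 9 XOR 11 = 2 < 9 — winning move (to 2).
  8: 8 XOR 11 = 3 < 8 — winning move (to 3).
  22: 22 XOR 11 = 29 ≥ 22 — no move.
That gives 3 winning moves.

3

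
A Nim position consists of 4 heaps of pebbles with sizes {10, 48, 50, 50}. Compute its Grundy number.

Compute the nim-sum pairwise:
10 ⊕ 48 = 58
58 ⊕ 50 = 8
8 ⊕ 50 = 58

58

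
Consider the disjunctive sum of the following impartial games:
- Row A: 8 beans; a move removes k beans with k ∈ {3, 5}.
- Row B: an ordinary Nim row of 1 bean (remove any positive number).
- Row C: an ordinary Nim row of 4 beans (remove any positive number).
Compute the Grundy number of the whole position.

5

Build the Grundy sequence for row A with g(k) = mex{g(k−s) : s ∈ {3, 5}, s ≤ k}:
g(0) = mex{} = 0
g(1) = mex{} = 0
g(2) = mex{} = 0
g(3) = mex{0} = 1
g(4) = mex{0} = 1
g(5) = mex{0} = 1
g(6) = mex{0,1} = 2
g(7) = mex{0,1} = 2
g(8) = mex{1} = 0
So g(8) = 0.
Row B is a plain Nim row of size 1, so its Grundy value is 1.
Row C is a plain Nim row of size 4, so its Grundy value is 4.
By the Sprague-Grundy theorem, the Grundy value of a sum of independent games is the XOR of the component values.
Combined value = 0 XOR 1 XOR 4 = 5.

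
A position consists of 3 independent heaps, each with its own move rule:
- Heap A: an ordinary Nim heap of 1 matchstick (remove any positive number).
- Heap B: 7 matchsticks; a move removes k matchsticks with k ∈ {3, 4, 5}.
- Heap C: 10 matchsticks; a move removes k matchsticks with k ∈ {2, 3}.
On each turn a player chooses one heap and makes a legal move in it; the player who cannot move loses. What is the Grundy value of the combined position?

3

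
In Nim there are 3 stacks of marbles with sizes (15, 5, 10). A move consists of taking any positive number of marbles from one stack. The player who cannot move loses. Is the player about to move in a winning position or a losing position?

Compute the nim-sum pairwise:
15 ⊕ 5 = 10
10 ⊕ 10 = 0
The nim-sum is 0, so this is a P-position: the player to move is in a losing position under optimal play.

Losing position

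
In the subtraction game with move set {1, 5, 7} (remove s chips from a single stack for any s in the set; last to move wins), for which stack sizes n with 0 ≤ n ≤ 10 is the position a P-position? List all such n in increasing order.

Compute g(0), g(1), … for moves {1, 5, 7}:
k:     0  1  2  3  4  5  6  7  8  9 10
g(k):  0  1  0  1  0  1  0  1  0  1  0
The P-positions (g = 0) in 0..10 are 0, 2, 4, 6, 8, 10.

0, 2, 4, 6, 8, 10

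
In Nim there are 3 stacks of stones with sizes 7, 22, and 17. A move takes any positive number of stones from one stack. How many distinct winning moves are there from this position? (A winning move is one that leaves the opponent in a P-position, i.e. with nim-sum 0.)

Compute the nim-sum pairwise:
7 XOR 22 = 17
17 XOR 17 = 0
The nim-sum is already 0, so every move leaves a nonzero nim-sum — there are no winning moves.

0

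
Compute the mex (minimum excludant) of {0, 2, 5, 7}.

1

0 is in the set but 1 is not, so the mex is 1.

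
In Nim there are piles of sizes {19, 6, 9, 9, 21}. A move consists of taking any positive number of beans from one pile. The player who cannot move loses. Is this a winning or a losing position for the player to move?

Compute the nim-sum pairwise:
19 XOR 6 = 21
21 XOR 9 = 28
28 XOR 9 = 21
21 XOR 21 = 0
The nim-sum is 0, so this is a P-position: the player to move is in a losing position under optimal play.

Losing position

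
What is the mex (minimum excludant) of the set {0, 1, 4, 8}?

The values 0, 1 are all present; 2 is the first non-negative integer missing from the set.

2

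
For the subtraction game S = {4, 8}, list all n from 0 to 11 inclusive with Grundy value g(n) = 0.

0, 1, 2, 3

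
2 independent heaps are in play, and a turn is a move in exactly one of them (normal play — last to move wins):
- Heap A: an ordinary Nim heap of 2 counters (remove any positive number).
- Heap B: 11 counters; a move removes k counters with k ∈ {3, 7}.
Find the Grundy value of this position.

2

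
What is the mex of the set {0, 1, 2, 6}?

3

The values 0, 1, 2 are all present; 3 is the first non-negative integer missing from the set.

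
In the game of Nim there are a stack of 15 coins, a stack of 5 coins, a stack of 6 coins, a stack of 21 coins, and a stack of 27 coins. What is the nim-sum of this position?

2

In binary:
  01111  (15)
  00101  (5)
  00110  (6)
  10101  (21)
  11011  (27)
  -----
  00010  (2)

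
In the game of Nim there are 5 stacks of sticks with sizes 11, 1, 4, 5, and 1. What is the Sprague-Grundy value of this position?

Nim-sum: 11 ⊕ 1 ⊕ 4 ⊕ 5 ⊕ 1 = 10.

10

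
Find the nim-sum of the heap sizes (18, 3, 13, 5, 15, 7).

17

Nim-sum: 18 ^ 3 ^ 13 ^ 5 ^ 15 ^ 7 = 17.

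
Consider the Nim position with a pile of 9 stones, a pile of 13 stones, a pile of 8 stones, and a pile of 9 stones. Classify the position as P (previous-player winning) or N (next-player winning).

Compute the nim-sum pairwise:
9 XOR 13 = 4
4 XOR 8 = 12
12 XOR 9 = 5
The nim-sum is 5 ≠ 0, so this is an N-position: the player to move can win.

N-position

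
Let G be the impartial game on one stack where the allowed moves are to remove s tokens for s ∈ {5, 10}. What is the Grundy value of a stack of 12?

2

Compute g(0), g(1), … for moves {5, 10}:
k:     0  1  2  3  4  5  6  7  8  9 10 11 12
g(k):  0  0  0  0  0  1  1  1  1  1  2  2  2
So g(12) = 2.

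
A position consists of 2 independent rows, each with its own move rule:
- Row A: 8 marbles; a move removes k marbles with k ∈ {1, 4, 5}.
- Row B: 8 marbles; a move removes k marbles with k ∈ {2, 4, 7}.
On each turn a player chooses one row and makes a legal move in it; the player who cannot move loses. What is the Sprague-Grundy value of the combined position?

1

Grundy values for row A (subtraction set {1, 4, 5}):
g(0) = mex{} = 0
g(1) = mex{0} = 1
g(2) = mex{1} = 0
g(3) = mex{0} = 1
g(4) = mex{0,1} = 2
g(5) = mex{0,1,2} = 3
g(6) = mex{0,1,3} = 2
g(7) = mex{0,1,2} = 3
g(8) = mex{1,2,3} = 0
So g(8) = 0.
Grundy values for row B (subtraction set {2, 4, 7}):
k:     0  1  2  3  4  5  6  7  8
g(k):  0  0  1  1  2  2  0  3  1
So g(8) = 1.
The value of a disjunctive sum is the nim-sum of the parts.
Combined value = 0 XOR 1 = 1.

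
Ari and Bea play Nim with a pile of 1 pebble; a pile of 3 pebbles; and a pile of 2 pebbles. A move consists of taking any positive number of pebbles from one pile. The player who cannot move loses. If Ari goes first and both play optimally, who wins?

Bitwise XOR of the heap sizes:
  01  (1)
  11  (3)
  10  (2)
  --
  00  (0)
The nim-sum is 0, so this is a P-position: the player to move is in a losing position under optimal play; Ari is about to move from it and so loses — Bea wins.

Bea wins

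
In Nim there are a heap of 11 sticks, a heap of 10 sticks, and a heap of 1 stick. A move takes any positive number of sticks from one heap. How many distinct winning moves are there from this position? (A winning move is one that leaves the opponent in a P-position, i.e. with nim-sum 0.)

0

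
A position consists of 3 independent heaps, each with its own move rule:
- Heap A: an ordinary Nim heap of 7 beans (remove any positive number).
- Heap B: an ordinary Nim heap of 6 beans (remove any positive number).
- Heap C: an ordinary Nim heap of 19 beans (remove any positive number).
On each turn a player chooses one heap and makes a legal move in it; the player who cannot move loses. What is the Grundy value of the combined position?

18

Heap A is a plain Nim heap of size 7, so its Grundy value is 7.
Heap B is a plain Nim heap of size 6, so its Grundy value is 6.
Heap C is a plain Nim heap of size 19, so its Grundy value is 19.
By the Sprague-Grundy theorem, the Grundy value of a sum of independent games is the XOR of the component values.
Combined value = 7 ⊕ 6 ⊕ 19 = 18.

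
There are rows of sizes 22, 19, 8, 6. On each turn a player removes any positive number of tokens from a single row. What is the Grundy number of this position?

11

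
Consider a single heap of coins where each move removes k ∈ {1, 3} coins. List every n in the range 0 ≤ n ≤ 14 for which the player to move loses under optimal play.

Compute g(0), g(1), … for moves {1, 3}:
g(0) = mex{} = 0
g(1) = mex{0} = 1
g(2) = mex{1} = 0
g(3) = mex{0} = 1
g(4) = mex{1} = 0
g(5) = mex{0} = 1
g(6) = mex{1} = 0
g(7) = mex{0} = 1
g(8) = mex{1} = 0
g(9) = mex{0} = 1
g(10) = mex{1} = 0
g(11) = mex{0} = 1
g(12) = mex{1} = 0
g(13) = mex{0} = 1
g(14) = mex{1} = 0
The P-positions (g = 0) in 0..14 are 0, 2, 4, 6, 8, 10, 12, 14.

0, 2, 4, 6, 8, 10, 12, 14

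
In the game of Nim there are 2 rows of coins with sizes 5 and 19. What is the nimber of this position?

22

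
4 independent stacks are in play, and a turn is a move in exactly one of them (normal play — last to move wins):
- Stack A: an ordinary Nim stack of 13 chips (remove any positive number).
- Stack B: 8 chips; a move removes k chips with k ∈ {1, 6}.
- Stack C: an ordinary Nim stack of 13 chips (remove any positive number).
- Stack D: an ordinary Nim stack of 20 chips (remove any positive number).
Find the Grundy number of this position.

21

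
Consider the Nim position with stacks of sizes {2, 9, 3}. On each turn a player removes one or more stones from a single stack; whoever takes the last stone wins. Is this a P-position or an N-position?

Compute the nim-sum pairwise:
2 ^ 9 = 11
11 ^ 3 = 8
The nim-sum is 8 ≠ 0, so this is an N-position: the player to move can win.

N-position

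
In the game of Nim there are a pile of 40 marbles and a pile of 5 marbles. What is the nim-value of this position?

45

Compute the nim-sum pairwise:
40 ^ 5 = 45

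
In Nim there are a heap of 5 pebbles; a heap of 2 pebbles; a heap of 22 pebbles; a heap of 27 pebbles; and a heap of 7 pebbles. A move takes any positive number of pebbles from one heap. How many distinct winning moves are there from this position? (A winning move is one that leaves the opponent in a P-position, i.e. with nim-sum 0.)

1

Bitwise XOR of the heap sizes:
  00101  (5)
  00010  (2)
  10110  (22)
  11011  (27)
  00111  (7)
  -----
  01101  (13)
The overall nim-sum is X = 13. A heap of size p has a winning move iff p XOR X < p (reduce it to p XOR X).
  5: 5 XOR 13 = 8 ≥ 5 — no move.
  2: 2 XOR 13 = 15 ≥ 2 — no move.
  22: 22 XOR 13 = 27 ≥ 22 — no move.
  27: 27 XOR 13 = 22 < 27 — winning move (to 22).
  7: 7 XOR 13 = 10 ≥ 7 — no move.
That gives 1 winning move.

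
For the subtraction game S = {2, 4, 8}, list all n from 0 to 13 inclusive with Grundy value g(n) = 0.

0, 1, 6, 7, 12, 13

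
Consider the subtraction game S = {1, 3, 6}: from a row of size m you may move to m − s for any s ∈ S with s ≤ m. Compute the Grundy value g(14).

Build the Grundy sequence with g(k) = mex{g(k−s) : s ∈ {1, 3, 6}, s ≤ k}:
g(0) = mex{} = 0
g(1) = mex{0} = 1
g(2) = mex{1} = 0
g(3) = mex{0} = 1
g(4) = mex{1} = 0
g(5) = mex{0} = 1
g(6) = mex{0,1} = 2
g(7) = mex{0,1,2} = 3
g(8) = mex{0,1,3} = 2
g(9) = mex{1,2} = 0
g(10) = mex{0,3} = 1
g(11) = mex{1,2} = 0
g(12) = mex{0,2} = 1
g(13) = mex{1,3} = 0
g(14) = mex{0,2} = 1
So g(14) = 1.

1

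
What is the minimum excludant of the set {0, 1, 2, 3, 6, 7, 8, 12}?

4

The values 0, 1, 2, 3 are all present; 4 is the first non-negative integer missing from the set.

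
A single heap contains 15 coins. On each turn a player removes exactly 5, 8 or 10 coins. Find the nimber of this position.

Build the Grundy sequence with g(k) = mex{g(k−s) : s ∈ {5, 8, 10}, s ≤ k}:
k:     0  1  2  3  4  5  6  7  8  9 10 11 12 13 14 15
g(k):  0  0  0  0  0  1  1  1  1  1  2  2  2  2  2  0
So g(15) = 0.

0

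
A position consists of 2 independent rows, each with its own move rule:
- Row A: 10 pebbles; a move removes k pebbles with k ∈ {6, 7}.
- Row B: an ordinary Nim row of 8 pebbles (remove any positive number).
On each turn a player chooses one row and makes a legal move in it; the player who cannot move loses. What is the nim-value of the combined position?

Grundy values for row A (subtraction set {6, 7}):
g(0) = mex{} = 0
g(1) = mex{} = 0
g(2) = mex{} = 0
g(3) = mex{} = 0
g(4) = mex{} = 0
g(5) = mex{} = 0
g(6) = mex{0} = 1
g(7) = mex{0} = 1
g(8) = mex{0} = 1
g(9) = mex{0} = 1
g(10) = mex{0} = 1
So g(10) = 1.
Row B is a plain Nim row of size 8, so its Grundy value is 8.
By the Sprague-Grundy theorem, the Grundy value of a sum of independent games is the XOR of the component values.
Combined value = 1 ⊕ 8 = 9.

9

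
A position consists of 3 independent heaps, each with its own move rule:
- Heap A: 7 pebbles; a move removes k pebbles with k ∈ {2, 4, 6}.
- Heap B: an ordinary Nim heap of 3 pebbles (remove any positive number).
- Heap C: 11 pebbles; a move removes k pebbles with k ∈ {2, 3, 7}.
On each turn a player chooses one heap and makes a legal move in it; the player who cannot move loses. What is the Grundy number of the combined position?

0

For heap A, compute g(0), g(1), … with moves {2, 4, 6}:
k:     0  1  2  3  4  5  6  7
g(k):  0  0  1  1  2  2  3  3
So g(7) = 3.
Heap B is a plain Nim heap of size 3, so its Grundy value is 3.
For heap C, compute g(0), g(1), … with moves {2, 3, 7}:
g(0) = mex{} = 0
g(1) = mex{} = 0
g(2) = mex{0} = 1
g(3) = mex{0} = 1
g(4) = mex{0,1} = 2
g(5) = mex{1} = 0
g(6) = mex{1,2} = 0
g(7) = mex{0,2} = 1
g(8) = mex{0} = 1
g(9) = mex{0,1} = 2
g(10) = mex{1} = 0
g(11) = mex{1,2} = 0
So g(11) = 0.
The value of a disjunctive sum is the nim-sum of the parts.
Combined value = 3 XOR 3 XOR 0 = 0.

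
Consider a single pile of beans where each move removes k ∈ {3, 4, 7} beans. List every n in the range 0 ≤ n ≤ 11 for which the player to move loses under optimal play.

Compute g(0), g(1), … for moves {3, 4, 7}:
k:     0  1  2  3  4  5  6  7  8  9 10 11
g(k):  0  0  0  1  1  1  2  2  2  3  0  0
The P-positions (g = 0) in 0..11 are 0, 1, 2, 10, 11.

0, 1, 2, 10, 11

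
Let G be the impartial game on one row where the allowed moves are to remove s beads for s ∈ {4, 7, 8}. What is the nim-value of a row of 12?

0

Grundy values for subtraction set {4, 7, 8}:
k:     0  1  2  3  4  5  6  7  8  9 10 11 12
g(k):  0  0  0  0  1  1  1  1  2  2  2  2  0
So g(12) = 0.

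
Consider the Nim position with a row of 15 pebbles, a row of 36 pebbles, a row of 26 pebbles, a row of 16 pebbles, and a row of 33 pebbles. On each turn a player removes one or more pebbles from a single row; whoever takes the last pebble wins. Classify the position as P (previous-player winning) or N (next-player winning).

In binary:
  001111  (15)
  100100  (36)
  011010  (26)
  010000  (16)
  100001  (33)
  ------
  000000  (0)
The nim-sum is 0, so this is a P-position: the player to move is in a losing position under optimal play.

P-position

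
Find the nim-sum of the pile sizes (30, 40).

Write each in binary and XOR column by column:
  011110  (30)
  101000  (40)
  ------
  110110  (54)

54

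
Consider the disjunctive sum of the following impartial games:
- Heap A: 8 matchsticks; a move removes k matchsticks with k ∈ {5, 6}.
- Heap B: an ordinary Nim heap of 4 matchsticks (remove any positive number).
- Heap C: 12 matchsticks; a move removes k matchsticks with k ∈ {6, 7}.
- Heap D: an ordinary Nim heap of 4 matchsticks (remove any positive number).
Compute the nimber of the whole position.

For heap A, compute g(0), g(1), … with moves {5, 6}:
k:     0  1  2  3  4  5  6  7  8
g(k):  0  0  0  0  0  1  1  1  1
So g(8) = 1.
Heap B is a plain Nim heap of size 4, so its Grundy value is 4.
Grundy values for heap C (subtraction set {6, 7}):
k:     0  1  2  3  4  5  6  7  8  9 10 11 12
g(k):  0  0  0  0  0  0  1  1  1  1  1  1  2
So g(12) = 2.
Heap D is a plain Nim heap of size 4, so its Grundy value is 4.
By the Sprague-Grundy theorem, the Grundy value of a sum of independent games is the XOR of the component values.
Combined value = 1 XOR 4 XOR 2 XOR 4 = 3.

3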